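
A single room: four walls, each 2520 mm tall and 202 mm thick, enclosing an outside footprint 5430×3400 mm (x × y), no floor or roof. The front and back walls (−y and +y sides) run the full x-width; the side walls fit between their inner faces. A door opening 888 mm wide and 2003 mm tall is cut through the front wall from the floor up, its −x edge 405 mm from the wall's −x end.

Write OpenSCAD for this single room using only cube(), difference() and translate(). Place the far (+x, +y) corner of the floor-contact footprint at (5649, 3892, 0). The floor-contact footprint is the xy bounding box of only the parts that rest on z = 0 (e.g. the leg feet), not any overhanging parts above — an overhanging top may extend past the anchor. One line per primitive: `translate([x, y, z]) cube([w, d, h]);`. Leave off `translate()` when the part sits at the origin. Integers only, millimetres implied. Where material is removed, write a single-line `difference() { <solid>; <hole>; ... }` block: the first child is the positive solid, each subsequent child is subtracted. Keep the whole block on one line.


difference() { translate([219, 492, 0]) cube([5430, 202, 2520]); translate([624, 492, 0]) cube([888, 202, 2003]); }
translate([219, 3690, 0]) cube([5430, 202, 2520]);
translate([219, 694, 0]) cube([202, 2996, 2520]);
translate([5447, 694, 0]) cube([202, 2996, 2520]);


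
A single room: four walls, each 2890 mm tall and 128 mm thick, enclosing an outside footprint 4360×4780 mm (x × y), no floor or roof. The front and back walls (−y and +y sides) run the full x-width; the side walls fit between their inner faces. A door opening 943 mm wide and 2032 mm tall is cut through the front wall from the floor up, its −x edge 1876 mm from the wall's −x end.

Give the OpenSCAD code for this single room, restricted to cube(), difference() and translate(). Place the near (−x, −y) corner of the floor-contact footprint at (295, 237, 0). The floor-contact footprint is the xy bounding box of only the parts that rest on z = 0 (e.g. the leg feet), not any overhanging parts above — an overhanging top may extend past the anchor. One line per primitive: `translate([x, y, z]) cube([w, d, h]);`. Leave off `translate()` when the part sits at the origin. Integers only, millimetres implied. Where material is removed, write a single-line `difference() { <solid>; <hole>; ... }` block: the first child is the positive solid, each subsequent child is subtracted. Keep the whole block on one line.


difference() { translate([295, 237, 0]) cube([4360, 128, 2890]); translate([2171, 237, 0]) cube([943, 128, 2032]); }
translate([295, 4889, 0]) cube([4360, 128, 2890]);
translate([295, 365, 0]) cube([128, 4524, 2890]);
translate([4527, 365, 0]) cube([128, 4524, 2890]);


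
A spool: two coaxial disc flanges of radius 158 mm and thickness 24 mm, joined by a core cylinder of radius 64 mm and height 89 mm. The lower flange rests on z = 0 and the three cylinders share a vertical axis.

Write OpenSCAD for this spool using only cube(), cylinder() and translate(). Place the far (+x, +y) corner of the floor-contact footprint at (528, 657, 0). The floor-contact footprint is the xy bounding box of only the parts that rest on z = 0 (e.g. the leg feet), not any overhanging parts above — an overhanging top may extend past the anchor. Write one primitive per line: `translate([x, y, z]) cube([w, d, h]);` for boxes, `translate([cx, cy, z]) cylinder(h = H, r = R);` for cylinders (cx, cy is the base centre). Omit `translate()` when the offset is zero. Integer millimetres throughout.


translate([370, 499, 0]) cylinder(h = 24, r = 158);
translate([370, 499, 24]) cylinder(h = 89, r = 64);
translate([370, 499, 113]) cylinder(h = 24, r = 158);


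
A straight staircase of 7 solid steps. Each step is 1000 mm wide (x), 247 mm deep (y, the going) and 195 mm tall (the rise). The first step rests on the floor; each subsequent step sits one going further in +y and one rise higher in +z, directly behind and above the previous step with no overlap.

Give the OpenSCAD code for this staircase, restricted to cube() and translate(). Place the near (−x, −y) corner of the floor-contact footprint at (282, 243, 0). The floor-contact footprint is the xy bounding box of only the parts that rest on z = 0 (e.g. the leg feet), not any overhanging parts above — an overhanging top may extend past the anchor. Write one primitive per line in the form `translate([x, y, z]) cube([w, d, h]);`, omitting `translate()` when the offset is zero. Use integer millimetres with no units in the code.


translate([282, 243, 0]) cube([1000, 247, 195]);
translate([282, 490, 195]) cube([1000, 247, 195]);
translate([282, 737, 390]) cube([1000, 247, 195]);
translate([282, 984, 585]) cube([1000, 247, 195]);
translate([282, 1231, 780]) cube([1000, 247, 195]);
translate([282, 1478, 975]) cube([1000, 247, 195]);
translate([282, 1725, 1170]) cube([1000, 247, 195]);


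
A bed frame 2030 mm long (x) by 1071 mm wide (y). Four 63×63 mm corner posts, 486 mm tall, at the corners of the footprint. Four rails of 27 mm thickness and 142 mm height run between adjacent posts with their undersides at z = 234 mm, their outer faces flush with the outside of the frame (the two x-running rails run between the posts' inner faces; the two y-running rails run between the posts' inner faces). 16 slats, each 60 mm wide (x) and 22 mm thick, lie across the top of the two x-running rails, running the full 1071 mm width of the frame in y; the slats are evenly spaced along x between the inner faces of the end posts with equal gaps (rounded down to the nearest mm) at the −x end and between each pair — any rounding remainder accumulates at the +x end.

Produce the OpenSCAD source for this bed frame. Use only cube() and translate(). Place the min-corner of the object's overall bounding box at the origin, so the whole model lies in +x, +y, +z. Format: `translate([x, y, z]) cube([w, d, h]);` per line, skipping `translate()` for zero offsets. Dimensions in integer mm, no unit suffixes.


cube([63, 63, 486]);
translate([0, 1008, 0]) cube([63, 63, 486]);
translate([1967, 0, 0]) cube([63, 63, 486]);
translate([1967, 1008, 0]) cube([63, 63, 486]);
translate([63, 0, 234]) cube([1904, 27, 142]);
translate([63, 1044, 234]) cube([1904, 27, 142]);
translate([0, 63, 234]) cube([27, 945, 142]);
translate([2003, 63, 234]) cube([27, 945, 142]);
translate([118, 0, 376]) cube([60, 1071, 22]);
translate([233, 0, 376]) cube([60, 1071, 22]);
translate([348, 0, 376]) cube([60, 1071, 22]);
translate([463, 0, 376]) cube([60, 1071, 22]);
translate([578, 0, 376]) cube([60, 1071, 22]);
translate([693, 0, 376]) cube([60, 1071, 22]);
translate([808, 0, 376]) cube([60, 1071, 22]);
translate([923, 0, 376]) cube([60, 1071, 22]);
translate([1038, 0, 376]) cube([60, 1071, 22]);
translate([1153, 0, 376]) cube([60, 1071, 22]);
translate([1268, 0, 376]) cube([60, 1071, 22]);
translate([1383, 0, 376]) cube([60, 1071, 22]);
translate([1498, 0, 376]) cube([60, 1071, 22]);
translate([1613, 0, 376]) cube([60, 1071, 22]);
translate([1728, 0, 376]) cube([60, 1071, 22]);
translate([1843, 0, 376]) cube([60, 1071, 22]);


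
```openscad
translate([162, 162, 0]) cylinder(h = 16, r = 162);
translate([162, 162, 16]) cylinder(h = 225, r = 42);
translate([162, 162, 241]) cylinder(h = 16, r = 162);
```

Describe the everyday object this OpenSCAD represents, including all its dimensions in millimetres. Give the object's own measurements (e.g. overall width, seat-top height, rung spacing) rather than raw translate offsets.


A spool: two coaxial disc flanges of radius 162 mm and thickness 16 mm, joined by a core cylinder of radius 42 mm and height 225 mm. The lower flange rests on z = 0 and the three cylinders share a vertical axis.


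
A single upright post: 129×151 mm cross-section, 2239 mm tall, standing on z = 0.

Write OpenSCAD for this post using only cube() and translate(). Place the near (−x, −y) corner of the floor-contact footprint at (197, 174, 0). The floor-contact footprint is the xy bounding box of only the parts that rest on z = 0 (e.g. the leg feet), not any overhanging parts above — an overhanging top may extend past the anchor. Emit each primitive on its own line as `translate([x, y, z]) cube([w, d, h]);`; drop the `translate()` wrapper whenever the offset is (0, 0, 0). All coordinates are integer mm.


translate([197, 174, 0]) cube([129, 151, 2239]);


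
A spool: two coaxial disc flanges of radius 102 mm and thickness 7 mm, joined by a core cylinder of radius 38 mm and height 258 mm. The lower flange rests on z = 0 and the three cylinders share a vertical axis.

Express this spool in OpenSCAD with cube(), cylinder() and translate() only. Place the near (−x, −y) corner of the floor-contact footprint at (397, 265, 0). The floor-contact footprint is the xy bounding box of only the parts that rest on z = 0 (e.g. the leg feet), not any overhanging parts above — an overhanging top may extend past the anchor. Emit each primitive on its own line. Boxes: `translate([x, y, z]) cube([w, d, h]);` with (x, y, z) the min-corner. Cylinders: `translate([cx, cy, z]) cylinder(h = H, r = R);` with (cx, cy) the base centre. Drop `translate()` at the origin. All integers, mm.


translate([499, 367, 0]) cylinder(h = 7, r = 102);
translate([499, 367, 7]) cylinder(h = 258, r = 38);
translate([499, 367, 265]) cylinder(h = 7, r = 102);


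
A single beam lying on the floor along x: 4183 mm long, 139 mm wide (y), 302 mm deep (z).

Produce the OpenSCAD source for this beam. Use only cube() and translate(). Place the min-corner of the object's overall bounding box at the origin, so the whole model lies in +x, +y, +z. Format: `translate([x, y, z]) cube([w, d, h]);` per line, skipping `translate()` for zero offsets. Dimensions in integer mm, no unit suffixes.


cube([4183, 139, 302]);


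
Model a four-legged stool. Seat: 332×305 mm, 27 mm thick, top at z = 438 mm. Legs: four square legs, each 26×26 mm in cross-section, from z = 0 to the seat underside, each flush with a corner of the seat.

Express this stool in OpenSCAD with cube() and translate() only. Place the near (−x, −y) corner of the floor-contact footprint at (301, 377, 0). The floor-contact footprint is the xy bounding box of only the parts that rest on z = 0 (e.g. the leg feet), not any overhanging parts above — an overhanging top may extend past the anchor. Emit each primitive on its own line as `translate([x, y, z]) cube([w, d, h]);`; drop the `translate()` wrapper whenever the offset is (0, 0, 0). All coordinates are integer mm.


// leg_h = 438 - 27 = 411
translate([301, 377, 411]) cube([332, 305, 27]);
translate([301, 377, 0]) cube([26, 26, 411]);
translate([607, 377, 0]) cube([26, 26, 411]);
translate([301, 656, 0]) cube([26, 26, 411]);
translate([607, 656, 0]) cube([26, 26, 411]);


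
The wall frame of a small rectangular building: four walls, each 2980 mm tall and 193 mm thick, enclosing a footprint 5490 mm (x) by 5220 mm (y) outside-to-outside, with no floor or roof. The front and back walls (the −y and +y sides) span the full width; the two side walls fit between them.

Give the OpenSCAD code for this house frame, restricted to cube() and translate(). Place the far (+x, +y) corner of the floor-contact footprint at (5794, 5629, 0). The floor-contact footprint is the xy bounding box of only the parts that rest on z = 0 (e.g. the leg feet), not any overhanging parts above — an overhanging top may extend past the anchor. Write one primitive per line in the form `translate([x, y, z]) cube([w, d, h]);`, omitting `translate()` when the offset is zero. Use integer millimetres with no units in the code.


translate([304, 409, 0]) cube([5490, 193, 2980]);
translate([304, 5436, 0]) cube([5490, 193, 2980]);
translate([304, 602, 0]) cube([193, 4834, 2980]);
translate([5601, 602, 0]) cube([193, 4834, 2980]);


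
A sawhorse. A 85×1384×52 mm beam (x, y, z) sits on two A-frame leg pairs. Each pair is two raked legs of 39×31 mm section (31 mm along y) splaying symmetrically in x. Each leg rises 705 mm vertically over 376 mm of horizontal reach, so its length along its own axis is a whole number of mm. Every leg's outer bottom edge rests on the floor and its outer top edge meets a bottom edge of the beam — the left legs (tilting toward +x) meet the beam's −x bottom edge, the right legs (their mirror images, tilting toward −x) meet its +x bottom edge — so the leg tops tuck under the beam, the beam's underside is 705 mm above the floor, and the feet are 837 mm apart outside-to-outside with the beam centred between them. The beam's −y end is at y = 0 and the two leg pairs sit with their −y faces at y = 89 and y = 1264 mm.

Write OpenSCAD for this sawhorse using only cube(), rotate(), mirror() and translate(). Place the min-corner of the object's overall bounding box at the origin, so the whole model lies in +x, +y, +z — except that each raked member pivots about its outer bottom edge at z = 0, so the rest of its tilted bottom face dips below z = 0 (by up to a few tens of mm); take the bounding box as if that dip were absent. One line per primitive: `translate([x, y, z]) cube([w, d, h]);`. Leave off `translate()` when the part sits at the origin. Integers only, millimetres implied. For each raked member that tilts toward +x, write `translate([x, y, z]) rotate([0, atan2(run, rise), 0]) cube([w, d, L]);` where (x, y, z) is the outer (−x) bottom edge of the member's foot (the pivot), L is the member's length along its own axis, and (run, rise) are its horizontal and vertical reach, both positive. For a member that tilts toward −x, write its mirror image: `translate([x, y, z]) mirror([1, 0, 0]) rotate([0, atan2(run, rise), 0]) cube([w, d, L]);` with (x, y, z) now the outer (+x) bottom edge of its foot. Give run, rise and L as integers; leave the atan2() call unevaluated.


// leg length = √(376² + 705²) = 799
// right-leg outer foot x = 2·376 + 85 = 837
// beam min-corner = (376, 0, 705)
translate([376, 0, 705]) cube([85, 1384, 52]);
translate([0, 89, 0]) rotate([0, atan2(376, 705), 0]) cube([39, 31, 799]);
translate([837, 89, 0]) mirror([1, 0, 0]) rotate([0, atan2(376, 705), 0]) cube([39, 31, 799]);
translate([0, 1264, 0]) rotate([0, atan2(376, 705), 0]) cube([39, 31, 799]);
translate([837, 1264, 0]) mirror([1, 0, 0]) rotate([0, atan2(376, 705), 0]) cube([39, 31, 799]);


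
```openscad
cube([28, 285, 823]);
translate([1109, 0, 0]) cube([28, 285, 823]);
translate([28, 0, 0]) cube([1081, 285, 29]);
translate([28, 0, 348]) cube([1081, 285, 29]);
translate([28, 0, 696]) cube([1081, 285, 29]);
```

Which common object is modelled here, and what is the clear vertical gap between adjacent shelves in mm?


A bookshelf. The clear shelf gap is 319 mm.

Two tall side panels with 3 horizontal boards between them — a bookshelf. The first two shelf undersides are at z = 0 and z = 348; with shelf thickness 29, the clear gap is 348 − 0 − 29 = 319 mm.


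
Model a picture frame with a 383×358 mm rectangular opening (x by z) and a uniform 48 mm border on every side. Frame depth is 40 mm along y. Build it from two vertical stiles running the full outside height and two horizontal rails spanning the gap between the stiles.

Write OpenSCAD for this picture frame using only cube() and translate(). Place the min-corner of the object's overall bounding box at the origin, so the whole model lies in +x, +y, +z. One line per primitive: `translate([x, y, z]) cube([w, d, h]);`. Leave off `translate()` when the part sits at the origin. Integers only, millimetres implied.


cube([48, 40, 454]);
translate([431, 0, 0]) cube([48, 40, 454]);
translate([48, 0, 0]) cube([383, 40, 48]);
translate([48, 0, 406]) cube([383, 40, 48]);


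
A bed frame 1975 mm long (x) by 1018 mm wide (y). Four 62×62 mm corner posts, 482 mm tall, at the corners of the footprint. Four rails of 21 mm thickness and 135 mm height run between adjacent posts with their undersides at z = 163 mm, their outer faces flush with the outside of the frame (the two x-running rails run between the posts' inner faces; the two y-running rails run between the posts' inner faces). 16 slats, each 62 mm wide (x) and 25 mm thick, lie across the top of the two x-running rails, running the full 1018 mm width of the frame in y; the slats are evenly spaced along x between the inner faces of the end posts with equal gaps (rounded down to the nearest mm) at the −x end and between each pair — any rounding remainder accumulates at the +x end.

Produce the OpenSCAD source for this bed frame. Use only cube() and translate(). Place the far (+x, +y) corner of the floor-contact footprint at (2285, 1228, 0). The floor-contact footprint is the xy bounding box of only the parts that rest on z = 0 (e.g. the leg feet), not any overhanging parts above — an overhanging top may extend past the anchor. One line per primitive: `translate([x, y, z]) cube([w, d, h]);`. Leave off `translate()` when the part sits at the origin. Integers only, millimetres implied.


translate([310, 210, 0]) cube([62, 62, 482]);
translate([310, 1166, 0]) cube([62, 62, 482]);
translate([2223, 210, 0]) cube([62, 62, 482]);
translate([2223, 1166, 0]) cube([62, 62, 482]);
translate([372, 210, 163]) cube([1851, 21, 135]);
translate([372, 1207, 163]) cube([1851, 21, 135]);
translate([310, 272, 163]) cube([21, 894, 135]);
translate([2264, 272, 163]) cube([21, 894, 135]);
translate([422, 210, 298]) cube([62, 1018, 25]);
translate([534, 210, 298]) cube([62, 1018, 25]);
translate([646, 210, 298]) cube([62, 1018, 25]);
translate([758, 210, 298]) cube([62, 1018, 25]);
translate([870, 210, 298]) cube([62, 1018, 25]);
translate([982, 210, 298]) cube([62, 1018, 25]);
translate([1094, 210, 298]) cube([62, 1018, 25]);
translate([1206, 210, 298]) cube([62, 1018, 25]);
translate([1318, 210, 298]) cube([62, 1018, 25]);
translate([1430, 210, 298]) cube([62, 1018, 25]);
translate([1542, 210, 298]) cube([62, 1018, 25]);
translate([1654, 210, 298]) cube([62, 1018, 25]);
translate([1766, 210, 298]) cube([62, 1018, 25]);
translate([1878, 210, 298]) cube([62, 1018, 25]);
translate([1990, 210, 298]) cube([62, 1018, 25]);
translate([2102, 210, 298]) cube([62, 1018, 25]);


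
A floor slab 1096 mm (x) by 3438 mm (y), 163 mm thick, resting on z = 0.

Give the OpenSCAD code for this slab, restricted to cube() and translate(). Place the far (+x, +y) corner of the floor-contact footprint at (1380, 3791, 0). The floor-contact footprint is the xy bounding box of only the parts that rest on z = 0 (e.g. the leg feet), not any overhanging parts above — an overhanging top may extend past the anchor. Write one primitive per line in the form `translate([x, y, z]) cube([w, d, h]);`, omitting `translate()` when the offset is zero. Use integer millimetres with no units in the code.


translate([284, 353, 0]) cube([1096, 3438, 163]);


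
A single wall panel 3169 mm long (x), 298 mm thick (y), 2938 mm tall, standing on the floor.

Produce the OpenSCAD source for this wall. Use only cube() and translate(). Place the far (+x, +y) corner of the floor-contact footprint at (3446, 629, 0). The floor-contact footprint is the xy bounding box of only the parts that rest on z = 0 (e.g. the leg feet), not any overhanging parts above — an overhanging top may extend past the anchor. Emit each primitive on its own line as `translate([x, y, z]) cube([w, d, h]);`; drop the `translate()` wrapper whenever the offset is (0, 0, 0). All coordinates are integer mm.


translate([277, 331, 0]) cube([3169, 298, 2938]);


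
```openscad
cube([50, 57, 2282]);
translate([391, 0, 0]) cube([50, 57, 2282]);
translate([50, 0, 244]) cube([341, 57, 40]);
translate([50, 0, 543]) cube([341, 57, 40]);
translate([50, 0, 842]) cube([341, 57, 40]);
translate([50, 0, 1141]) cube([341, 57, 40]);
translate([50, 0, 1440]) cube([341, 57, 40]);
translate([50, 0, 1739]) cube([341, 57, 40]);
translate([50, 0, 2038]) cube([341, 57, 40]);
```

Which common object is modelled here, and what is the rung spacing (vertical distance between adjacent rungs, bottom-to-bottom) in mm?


A ladder. The rung spacing is 299 mm.

Two tall 50×57 posts with 7 short bars between them — a ladder. Adjacent rungs sit at z = 244 and z = 543, so the spacing is 543 − 244 = 299 mm.


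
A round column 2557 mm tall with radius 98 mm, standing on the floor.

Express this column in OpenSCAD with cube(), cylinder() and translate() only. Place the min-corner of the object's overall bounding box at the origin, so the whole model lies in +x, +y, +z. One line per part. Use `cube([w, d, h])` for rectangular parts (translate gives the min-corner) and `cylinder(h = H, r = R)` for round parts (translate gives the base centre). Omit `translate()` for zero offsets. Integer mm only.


translate([98, 98, 0]) cylinder(h = 2557, r = 98);


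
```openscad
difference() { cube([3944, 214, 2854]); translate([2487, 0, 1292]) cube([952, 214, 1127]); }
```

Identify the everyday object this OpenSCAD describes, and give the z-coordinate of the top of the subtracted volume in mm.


A wall with a window opening. The window head height is 2419 mm.

A wall with a rectangular opening subtracted — a window. Sill at z = 1292, opening 1127 mm tall, so the head is at 1292 + 1127 = 2419 mm.


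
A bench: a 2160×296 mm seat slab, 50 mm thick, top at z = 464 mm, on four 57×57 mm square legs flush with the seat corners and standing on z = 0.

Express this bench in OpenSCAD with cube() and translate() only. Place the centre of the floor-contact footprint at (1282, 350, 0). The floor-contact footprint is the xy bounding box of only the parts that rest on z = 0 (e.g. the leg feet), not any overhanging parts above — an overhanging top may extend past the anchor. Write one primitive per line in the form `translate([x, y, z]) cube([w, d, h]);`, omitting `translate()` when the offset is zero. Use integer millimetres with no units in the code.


translate([202, 202, 414]) cube([2160, 296, 50]);
translate([202, 202, 0]) cube([57, 57, 414]);
translate([202, 441, 0]) cube([57, 57, 414]);
translate([2305, 202, 0]) cube([57, 57, 414]);
translate([2305, 441, 0]) cube([57, 57, 414]);


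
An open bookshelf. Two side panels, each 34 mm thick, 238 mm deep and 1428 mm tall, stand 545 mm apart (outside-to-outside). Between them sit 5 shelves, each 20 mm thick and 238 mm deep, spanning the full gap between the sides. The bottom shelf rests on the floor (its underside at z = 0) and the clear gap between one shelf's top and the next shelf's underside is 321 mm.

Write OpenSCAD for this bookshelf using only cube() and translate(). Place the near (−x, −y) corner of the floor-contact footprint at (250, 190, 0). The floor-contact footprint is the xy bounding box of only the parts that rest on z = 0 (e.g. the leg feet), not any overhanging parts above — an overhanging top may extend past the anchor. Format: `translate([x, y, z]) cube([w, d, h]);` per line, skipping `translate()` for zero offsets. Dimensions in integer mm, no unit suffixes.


translate([250, 190, 0]) cube([34, 238, 1428]);
translate([761, 190, 0]) cube([34, 238, 1428]);
translate([284, 190, 0]) cube([477, 238, 20]);
translate([284, 190, 341]) cube([477, 238, 20]);
translate([284, 190, 682]) cube([477, 238, 20]);
translate([284, 190, 1023]) cube([477, 238, 20]);
translate([284, 190, 1364]) cube([477, 238, 20]);


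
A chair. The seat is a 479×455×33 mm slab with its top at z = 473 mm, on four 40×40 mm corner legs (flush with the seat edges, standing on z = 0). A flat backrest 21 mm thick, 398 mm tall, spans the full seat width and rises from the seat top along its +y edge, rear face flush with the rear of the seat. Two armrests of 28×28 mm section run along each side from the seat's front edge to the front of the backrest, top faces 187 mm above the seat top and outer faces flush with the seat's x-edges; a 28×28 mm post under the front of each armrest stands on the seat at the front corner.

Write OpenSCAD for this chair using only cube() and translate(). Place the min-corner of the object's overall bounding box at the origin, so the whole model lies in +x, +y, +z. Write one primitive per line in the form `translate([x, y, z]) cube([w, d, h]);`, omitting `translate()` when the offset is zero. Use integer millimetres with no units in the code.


translate([0, 0, 440]) cube([479, 455, 33]);
cube([40, 40, 440]);
translate([439, 0, 0]) cube([40, 40, 440]);
translate([0, 415, 0]) cube([40, 40, 440]);
translate([439, 415, 0]) cube([40, 40, 440]);
translate([0, 434, 473]) cube([479, 21, 398]);
translate([0, 0, 632]) cube([28, 434, 28]);
translate([451, 0, 632]) cube([28, 434, 28]);
translate([0, 0, 473]) cube([28, 28, 159]);
translate([451, 0, 473]) cube([28, 28, 159]);


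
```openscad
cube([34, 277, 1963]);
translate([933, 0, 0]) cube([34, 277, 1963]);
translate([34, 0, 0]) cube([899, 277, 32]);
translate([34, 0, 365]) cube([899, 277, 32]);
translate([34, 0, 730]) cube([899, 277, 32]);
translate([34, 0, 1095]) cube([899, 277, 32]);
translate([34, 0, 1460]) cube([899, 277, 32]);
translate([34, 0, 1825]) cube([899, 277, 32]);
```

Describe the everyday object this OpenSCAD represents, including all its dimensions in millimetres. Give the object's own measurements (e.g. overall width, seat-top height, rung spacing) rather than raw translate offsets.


An open bookshelf. Two side panels, each 34 mm thick, 277 mm deep and 1963 mm tall, stand 967 mm apart (outside-to-outside). Between them sit 6 shelves, each 32 mm thick and 277 mm deep, spanning the full gap between the sides. The bottom shelf rests on the floor (its underside at z = 0) and the clear gap between one shelf's top and the next shelf's underside is 333 mm.


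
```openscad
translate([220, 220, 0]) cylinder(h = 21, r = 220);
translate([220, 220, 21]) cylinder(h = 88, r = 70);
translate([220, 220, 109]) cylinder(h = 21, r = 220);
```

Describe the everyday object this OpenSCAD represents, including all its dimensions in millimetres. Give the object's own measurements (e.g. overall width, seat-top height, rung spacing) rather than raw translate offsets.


A spool: two coaxial disc flanges of radius 220 mm and thickness 21 mm, joined by a core cylinder of radius 70 mm and height 88 mm. The lower flange rests on z = 0 and the three cylinders share a vertical axis.


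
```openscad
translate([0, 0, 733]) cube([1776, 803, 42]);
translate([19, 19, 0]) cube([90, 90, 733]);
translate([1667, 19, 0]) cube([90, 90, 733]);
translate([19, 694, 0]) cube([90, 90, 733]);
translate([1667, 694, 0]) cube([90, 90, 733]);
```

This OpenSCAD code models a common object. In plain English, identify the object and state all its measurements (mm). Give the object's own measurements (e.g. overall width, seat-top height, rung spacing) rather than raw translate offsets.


A table: top 1776 mm (x) × 803 mm (y), 42 mm thick, upper face at z = 775 mm, on four 90×90 mm square legs, each inset 19 mm from the nearest pair of top edges from z = 0 to the bottom of the top.


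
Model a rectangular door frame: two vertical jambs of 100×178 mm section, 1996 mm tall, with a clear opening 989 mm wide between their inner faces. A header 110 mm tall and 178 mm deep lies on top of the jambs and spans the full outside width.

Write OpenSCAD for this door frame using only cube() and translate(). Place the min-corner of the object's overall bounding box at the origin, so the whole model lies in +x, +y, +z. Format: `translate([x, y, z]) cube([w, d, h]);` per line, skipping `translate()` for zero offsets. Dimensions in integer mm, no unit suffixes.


cube([100, 178, 1996]);
translate([1089, 0, 0]) cube([100, 178, 1996]);
translate([0, 0, 1996]) cube([1189, 178, 110]);


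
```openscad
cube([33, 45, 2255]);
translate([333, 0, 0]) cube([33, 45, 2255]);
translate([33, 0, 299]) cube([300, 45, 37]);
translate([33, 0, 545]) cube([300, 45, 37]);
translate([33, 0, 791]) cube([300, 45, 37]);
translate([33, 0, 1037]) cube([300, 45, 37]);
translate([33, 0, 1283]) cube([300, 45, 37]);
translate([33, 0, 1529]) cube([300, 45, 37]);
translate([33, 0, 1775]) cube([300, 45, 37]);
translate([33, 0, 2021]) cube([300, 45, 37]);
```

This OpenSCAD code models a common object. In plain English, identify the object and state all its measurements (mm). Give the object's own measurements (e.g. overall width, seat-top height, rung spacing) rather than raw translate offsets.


A straight ladder. Two 33×45 mm vertical rails, 2255 mm tall, stand 366 mm apart (outside-to-outside) with their front faces coplanar on the −y side. 8 rungs, each 45 mm deep and 37 mm tall, span between the inner faces of the rails, front faces flush with the rails. The lowest rung's underside is at z = 299 mm and rungs are spaced 246 mm apart (underside to underside).


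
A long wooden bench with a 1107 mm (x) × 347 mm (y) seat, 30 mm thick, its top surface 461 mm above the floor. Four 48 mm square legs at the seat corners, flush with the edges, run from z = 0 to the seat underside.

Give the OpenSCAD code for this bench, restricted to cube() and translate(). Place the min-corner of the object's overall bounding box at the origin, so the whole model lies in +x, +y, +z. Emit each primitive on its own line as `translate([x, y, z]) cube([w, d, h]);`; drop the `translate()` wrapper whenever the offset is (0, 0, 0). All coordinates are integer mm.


// leg_h = 461 − 30 = 431
translate([0, 0, 431]) cube([1107, 347, 30]);
cube([48, 48, 431]);
translate([0, 299, 0]) cube([48, 48, 431]);
translate([1059, 0, 0]) cube([48, 48, 431]);
translate([1059, 299, 0]) cube([48, 48, 431]);


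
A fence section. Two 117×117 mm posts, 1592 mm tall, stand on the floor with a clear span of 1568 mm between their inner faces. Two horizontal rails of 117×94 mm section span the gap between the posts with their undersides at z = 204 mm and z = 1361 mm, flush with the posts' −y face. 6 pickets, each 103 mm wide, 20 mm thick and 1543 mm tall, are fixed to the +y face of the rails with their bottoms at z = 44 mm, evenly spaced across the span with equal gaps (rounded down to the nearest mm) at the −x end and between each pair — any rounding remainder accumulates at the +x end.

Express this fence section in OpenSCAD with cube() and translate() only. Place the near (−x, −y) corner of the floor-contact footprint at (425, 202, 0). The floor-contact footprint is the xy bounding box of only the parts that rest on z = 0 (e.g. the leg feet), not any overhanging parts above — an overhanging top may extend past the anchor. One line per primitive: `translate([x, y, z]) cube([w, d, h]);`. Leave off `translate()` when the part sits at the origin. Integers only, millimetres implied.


translate([425, 202, 0]) cube([117, 117, 1592]);
translate([2110, 202, 0]) cube([117, 117, 1592]);
translate([542, 202, 204]) cube([1568, 117, 94]);
translate([542, 202, 1361]) cube([1568, 117, 94]);
translate([677, 319, 44]) cube([103, 20, 1543]);
translate([915, 319, 44]) cube([103, 20, 1543]);
translate([1153, 319, 44]) cube([103, 20, 1543]);
translate([1391, 319, 44]) cube([103, 20, 1543]);
translate([1629, 319, 44]) cube([103, 20, 1543]);
translate([1867, 319, 44]) cube([103, 20, 1543]);


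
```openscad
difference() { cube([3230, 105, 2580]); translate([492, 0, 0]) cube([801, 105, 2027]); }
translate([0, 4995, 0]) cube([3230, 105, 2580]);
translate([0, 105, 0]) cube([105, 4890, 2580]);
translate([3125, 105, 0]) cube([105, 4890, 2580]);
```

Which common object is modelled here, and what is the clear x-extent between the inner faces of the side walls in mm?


A single room. The interior width is 3020 mm.

Four walls enclosing a rectangle with a door in the front wall — a room. Outside width 3230 minus two 105 mm walls gives 3020 mm.


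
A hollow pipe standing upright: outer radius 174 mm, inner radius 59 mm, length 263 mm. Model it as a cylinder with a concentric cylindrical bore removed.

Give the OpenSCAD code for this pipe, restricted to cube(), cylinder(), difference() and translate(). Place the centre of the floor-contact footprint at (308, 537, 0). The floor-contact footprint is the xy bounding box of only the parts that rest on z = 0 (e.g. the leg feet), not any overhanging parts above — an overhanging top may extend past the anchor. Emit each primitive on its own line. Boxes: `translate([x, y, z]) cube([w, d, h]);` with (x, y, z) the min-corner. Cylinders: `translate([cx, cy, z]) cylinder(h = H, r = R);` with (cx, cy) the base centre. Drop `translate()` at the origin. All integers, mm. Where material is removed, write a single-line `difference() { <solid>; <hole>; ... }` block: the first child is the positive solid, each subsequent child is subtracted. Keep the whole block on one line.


difference() { translate([308, 537, 0]) cylinder(h = 263, r = 174); translate([308, 537, 0]) cylinder(h = 263, r = 59); }


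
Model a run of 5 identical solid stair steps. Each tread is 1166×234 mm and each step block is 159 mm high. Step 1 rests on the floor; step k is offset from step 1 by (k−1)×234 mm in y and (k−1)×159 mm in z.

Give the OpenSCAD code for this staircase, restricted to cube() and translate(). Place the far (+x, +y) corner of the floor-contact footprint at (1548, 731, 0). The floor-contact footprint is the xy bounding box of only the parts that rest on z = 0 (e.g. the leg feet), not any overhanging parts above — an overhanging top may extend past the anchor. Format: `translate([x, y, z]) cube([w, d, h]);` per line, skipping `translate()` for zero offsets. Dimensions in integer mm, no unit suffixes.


translate([382, 497, 0]) cube([1166, 234, 159]);
translate([382, 731, 159]) cube([1166, 234, 159]);
translate([382, 965, 318]) cube([1166, 234, 159]);
translate([382, 1199, 477]) cube([1166, 234, 159]);
translate([382, 1433, 636]) cube([1166, 234, 159]);


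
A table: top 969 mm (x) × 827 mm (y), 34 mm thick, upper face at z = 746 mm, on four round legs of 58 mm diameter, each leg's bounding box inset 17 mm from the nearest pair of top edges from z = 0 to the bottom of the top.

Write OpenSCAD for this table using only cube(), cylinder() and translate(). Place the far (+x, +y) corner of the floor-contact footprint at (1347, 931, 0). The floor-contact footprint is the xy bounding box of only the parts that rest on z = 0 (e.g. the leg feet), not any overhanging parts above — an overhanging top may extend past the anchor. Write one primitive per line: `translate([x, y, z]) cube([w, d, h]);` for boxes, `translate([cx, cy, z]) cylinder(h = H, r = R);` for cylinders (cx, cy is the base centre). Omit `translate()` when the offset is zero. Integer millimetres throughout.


translate([395, 121, 712]) cube([969, 827, 34]);
translate([441, 167, 0]) cylinder(h = 712, r = 29);
translate([1318, 167, 0]) cylinder(h = 712, r = 29);
translate([441, 902, 0]) cylinder(h = 712, r = 29);
translate([1318, 902, 0]) cylinder(h = 712, r = 29);


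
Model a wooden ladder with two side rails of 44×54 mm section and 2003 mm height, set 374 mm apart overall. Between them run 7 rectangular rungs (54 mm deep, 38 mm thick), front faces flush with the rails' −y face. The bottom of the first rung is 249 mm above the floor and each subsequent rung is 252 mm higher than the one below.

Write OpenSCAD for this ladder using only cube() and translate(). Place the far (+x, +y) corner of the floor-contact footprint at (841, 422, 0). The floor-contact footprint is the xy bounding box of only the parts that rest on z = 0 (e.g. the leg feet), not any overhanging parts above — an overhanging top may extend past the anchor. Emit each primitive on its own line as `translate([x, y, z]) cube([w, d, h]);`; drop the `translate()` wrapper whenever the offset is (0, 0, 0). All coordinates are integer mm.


translate([467, 368, 0]) cube([44, 54, 2003]);
translate([797, 368, 0]) cube([44, 54, 2003]);
translate([511, 368, 249]) cube([286, 54, 38]);
translate([511, 368, 501]) cube([286, 54, 38]);
translate([511, 368, 753]) cube([286, 54, 38]);
translate([511, 368, 1005]) cube([286, 54, 38]);
translate([511, 368, 1257]) cube([286, 54, 38]);
translate([511, 368, 1509]) cube([286, 54, 38]);
translate([511, 368, 1761]) cube([286, 54, 38]);


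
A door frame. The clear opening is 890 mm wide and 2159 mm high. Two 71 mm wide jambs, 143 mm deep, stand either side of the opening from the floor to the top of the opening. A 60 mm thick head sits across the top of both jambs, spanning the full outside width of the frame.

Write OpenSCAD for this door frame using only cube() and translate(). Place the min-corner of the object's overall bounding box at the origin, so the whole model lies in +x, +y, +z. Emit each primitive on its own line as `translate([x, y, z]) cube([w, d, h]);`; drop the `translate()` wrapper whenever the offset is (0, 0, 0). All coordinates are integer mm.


cube([71, 143, 2159]);
translate([961, 0, 0]) cube([71, 143, 2159]);
translate([0, 0, 2159]) cube([1032, 143, 60]);


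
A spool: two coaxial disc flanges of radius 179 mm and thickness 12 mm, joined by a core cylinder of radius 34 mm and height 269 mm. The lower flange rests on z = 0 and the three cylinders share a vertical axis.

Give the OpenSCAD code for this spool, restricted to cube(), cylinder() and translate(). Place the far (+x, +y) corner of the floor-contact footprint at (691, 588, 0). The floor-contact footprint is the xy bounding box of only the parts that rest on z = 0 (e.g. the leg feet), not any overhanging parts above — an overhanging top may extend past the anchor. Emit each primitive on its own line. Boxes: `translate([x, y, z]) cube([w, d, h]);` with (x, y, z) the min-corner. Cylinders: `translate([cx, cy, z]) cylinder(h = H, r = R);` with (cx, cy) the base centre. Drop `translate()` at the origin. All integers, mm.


translate([512, 409, 0]) cylinder(h = 12, r = 179);
translate([512, 409, 12]) cylinder(h = 269, r = 34);
translate([512, 409, 281]) cylinder(h = 12, r = 179);


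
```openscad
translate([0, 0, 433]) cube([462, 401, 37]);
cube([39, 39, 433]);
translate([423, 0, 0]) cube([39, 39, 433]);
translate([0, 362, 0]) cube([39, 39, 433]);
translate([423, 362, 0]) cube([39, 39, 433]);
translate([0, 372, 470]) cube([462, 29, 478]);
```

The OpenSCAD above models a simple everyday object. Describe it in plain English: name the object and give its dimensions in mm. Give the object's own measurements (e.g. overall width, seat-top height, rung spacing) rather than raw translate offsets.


A chair. The seat is a 462×401×37 mm slab with its top at z = 470 mm, on four 39×39 mm corner legs (flush with the seat edges, standing on z = 0). A flat backrest 29 mm thick, 478 mm tall, spans the full seat width and rises from the seat top along its +y edge, rear face flush with the rear of the seat.


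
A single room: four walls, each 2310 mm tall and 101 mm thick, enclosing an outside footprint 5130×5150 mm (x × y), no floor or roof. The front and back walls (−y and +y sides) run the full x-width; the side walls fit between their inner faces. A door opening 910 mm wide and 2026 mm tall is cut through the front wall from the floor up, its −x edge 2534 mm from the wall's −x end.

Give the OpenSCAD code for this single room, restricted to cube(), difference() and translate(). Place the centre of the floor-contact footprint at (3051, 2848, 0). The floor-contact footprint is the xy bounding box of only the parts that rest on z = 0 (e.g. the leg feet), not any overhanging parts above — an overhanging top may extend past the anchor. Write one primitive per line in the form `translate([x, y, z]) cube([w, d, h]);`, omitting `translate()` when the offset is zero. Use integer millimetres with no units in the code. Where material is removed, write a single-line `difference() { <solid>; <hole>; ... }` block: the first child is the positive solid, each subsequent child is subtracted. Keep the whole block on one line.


difference() { translate([486, 273, 0]) cube([5130, 101, 2310]); translate([3020, 273, 0]) cube([910, 101, 2026]); }
translate([486, 5322, 0]) cube([5130, 101, 2310]);
translate([486, 374, 0]) cube([101, 4948, 2310]);
translate([5515, 374, 0]) cube([101, 4948, 2310]);


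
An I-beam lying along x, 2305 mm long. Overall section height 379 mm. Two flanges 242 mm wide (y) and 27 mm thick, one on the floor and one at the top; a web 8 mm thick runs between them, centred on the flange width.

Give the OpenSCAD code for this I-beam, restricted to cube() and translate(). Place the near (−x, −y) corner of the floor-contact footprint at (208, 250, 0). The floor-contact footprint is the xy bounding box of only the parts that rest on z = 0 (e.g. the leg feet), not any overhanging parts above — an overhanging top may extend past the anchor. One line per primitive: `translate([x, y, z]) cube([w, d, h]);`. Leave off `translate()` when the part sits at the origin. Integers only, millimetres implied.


translate([208, 250, 0]) cube([2305, 242, 27]);
translate([208, 367, 27]) cube([2305, 8, 325]);
translate([208, 250, 352]) cube([2305, 242, 27]);
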